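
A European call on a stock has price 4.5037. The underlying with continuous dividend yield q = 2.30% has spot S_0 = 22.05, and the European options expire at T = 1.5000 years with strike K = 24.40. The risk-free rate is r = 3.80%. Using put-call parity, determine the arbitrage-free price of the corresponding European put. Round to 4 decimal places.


Answer: Put price = 6.2495

Derivation:
Put-call parity: C - P = S_0 * exp(-qT) - K * exp(-rT).
S_0 * exp(-qT) = 22.0500 * 0.96608834 = 21.30224789
K * exp(-rT) = 24.4000 * 0.94459407 = 23.04809529
P = C - S*exp(-qT) + K*exp(-rT)
P = 4.5037 - 21.30224789 + 23.04809529 = 6.2495


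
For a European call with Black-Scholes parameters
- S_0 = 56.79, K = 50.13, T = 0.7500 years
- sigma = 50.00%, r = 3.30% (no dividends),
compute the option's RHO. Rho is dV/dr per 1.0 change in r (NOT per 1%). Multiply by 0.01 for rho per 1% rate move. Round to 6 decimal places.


d1 = 0.5617401558; d2 = 0.1287274539
phi(d1) = 0.3407130899; exp(-qT) = 1.0000000000; exp(-rT) = 0.9755537700
N(d2) = 0.5512133445
Rho = K*T*exp(-rT)*N(d2) = 50.1300 * 0.7500 * 0.9755537700 * 0.5512133445 = 20.217614

Answer: Rho = 20.217614


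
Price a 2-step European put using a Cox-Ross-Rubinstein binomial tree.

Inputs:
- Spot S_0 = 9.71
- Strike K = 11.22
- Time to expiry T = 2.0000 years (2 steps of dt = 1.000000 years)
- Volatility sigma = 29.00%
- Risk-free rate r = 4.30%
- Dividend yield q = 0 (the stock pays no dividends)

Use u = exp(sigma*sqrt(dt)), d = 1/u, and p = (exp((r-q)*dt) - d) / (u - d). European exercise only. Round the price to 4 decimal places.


dt = T/N = 1.000000
u = exp(sigma*sqrt(dt)) = 1.336427; d = 1/u = 0.748264
p = (exp((r-q)*dt) - d) / (u - d) = 0.502707
Discount per step: exp(-r*dt) = 0.957911
Stock lattice S(k, i) with i counting down-moves:
  k=0: S(0,0) = 9.7100
  k=1: S(1,0) = 12.9767; S(1,1) = 7.2656
  k=2: S(2,0) = 17.3424; S(2,1) = 9.7100; S(2,2) = 5.4366
Terminal payoffs V(N, i) = max(K - S_T, 0):
  V(2,0) = 0.000000; V(2,1) = 1.510000; V(2,2) = 5.783387
Backward induction: V(k, i) = exp(-r*dt) * [p * V(k+1, i) + (1-p) * V(k+1, i+1)].
  V(1,0) = exp(-r*dt) * [p*0.000000 + (1-p)*1.510000] = 0.719307
  V(1,1) = exp(-r*dt) * [p*1.510000 + (1-p)*5.783387] = 3.482127
  V(0,0) = exp(-r*dt) * [p*0.719307 + (1-p)*3.482127] = 2.005135

Answer: Price = V(0,0) = 2.0051


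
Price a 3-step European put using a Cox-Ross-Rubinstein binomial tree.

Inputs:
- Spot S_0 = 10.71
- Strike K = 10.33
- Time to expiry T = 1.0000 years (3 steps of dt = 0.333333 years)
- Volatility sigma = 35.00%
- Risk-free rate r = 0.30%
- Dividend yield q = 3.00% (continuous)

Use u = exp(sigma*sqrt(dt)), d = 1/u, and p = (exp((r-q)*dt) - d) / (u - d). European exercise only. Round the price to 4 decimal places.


dt = T/N = 0.333333
u = exp(sigma*sqrt(dt)) = 1.223937; d = 1/u = 0.817036
p = (exp((r-q)*dt) - d) / (u - d) = 0.427634
Discount per step: exp(-r*dt) = 0.999000
Stock lattice S(k, i) with i counting down-moves:
  k=0: S(0,0) = 10.7100
  k=1: S(1,0) = 13.1084; S(1,1) = 8.7505
  k=2: S(2,0) = 16.0438; S(2,1) = 10.7100; S(2,2) = 7.1494
  k=3: S(3,0) = 19.6366; S(3,1) = 13.1084; S(3,2) = 8.7505; S(3,3) = 5.8413
Terminal payoffs V(N, i) = max(K - S_T, 0):
  V(3,0) = 0.000000; V(3,1) = 0.000000; V(3,2) = 1.579549; V(3,3) = 4.488661
Backward induction: V(k, i) = exp(-r*dt) * [p * V(k+1, i) + (1-p) * V(k+1, i+1)].
  V(2,0) = exp(-r*dt) * [p*0.000000 + (1-p)*0.000000] = 0.000000
  V(2,1) = exp(-r*dt) * [p*0.000000 + (1-p)*1.579549] = 0.903176
  V(2,2) = exp(-r*dt) * [p*1.579549 + (1-p)*4.488661] = 3.241383
  V(1,0) = exp(-r*dt) * [p*0.000000 + (1-p)*0.903176] = 0.516431
  V(1,1) = exp(-r*dt) * [p*0.903176 + (1-p)*3.241383] = 2.239246
  V(0,0) = exp(-r*dt) * [p*0.516431 + (1-p)*2.239246] = 1.501010

Answer: Price = V(0,0) = 1.5010


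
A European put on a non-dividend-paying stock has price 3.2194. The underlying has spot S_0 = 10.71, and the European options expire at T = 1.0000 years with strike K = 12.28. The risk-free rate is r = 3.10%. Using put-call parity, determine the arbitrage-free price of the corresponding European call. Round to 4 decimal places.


Answer: Call price = 2.0242

Derivation:
Put-call parity: C - P = S_0 * exp(-qT) - K * exp(-rT).
S_0 * exp(-qT) = 10.7100 * 1.00000000 = 10.71000000
K * exp(-rT) = 12.2800 * 0.96947557 = 11.90516004
C = P + S*exp(-qT) - K*exp(-rT)
C = 3.2194 + 10.71000000 - 11.90516004 = 2.0242


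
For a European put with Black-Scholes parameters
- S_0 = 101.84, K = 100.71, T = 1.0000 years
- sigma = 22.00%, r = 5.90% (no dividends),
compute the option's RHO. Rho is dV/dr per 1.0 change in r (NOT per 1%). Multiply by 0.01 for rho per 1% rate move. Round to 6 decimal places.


d1 = 0.4288993390; d2 = 0.2088993390
phi(d1) = 0.3638855606; exp(-qT) = 1.0000000000; exp(-rT) = 0.9427067692
N(-d2) = 0.4172634101
Rho = -K*T*exp(-rT)*N(-d2) = -100.7100 * 1.0000 * 0.9427067692 * 0.4172634101 = -39.614988

Answer: Rho = -39.614988


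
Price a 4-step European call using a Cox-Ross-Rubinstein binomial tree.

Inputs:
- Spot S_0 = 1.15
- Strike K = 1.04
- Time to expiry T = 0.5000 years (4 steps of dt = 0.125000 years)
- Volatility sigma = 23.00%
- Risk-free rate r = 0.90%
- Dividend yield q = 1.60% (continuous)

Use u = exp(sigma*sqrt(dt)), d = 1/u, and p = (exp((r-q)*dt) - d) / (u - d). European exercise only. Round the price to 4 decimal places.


Answer: Price = V(0,0) = 0.1386

Derivation:
dt = T/N = 0.125000
u = exp(sigma*sqrt(dt)) = 1.084715; d = 1/u = 0.921901
p = (exp((r-q)*dt) - d) / (u - d) = 0.474310
Discount per step: exp(-r*dt) = 0.998876
Stock lattice S(k, i) with i counting down-moves:
  k=0: S(0,0) = 1.1500
  k=1: S(1,0) = 1.2474; S(1,1) = 1.0602
  k=2: S(2,0) = 1.3531; S(2,1) = 1.1500; S(2,2) = 0.9774
  k=3: S(3,0) = 1.4677; S(3,1) = 1.2474; S(3,2) = 1.0602; S(3,3) = 0.9011
  k=4: S(4,0) = 1.5921; S(4,1) = 1.3531; S(4,2) = 1.1500; S(4,3) = 0.9774; S(4,4) = 0.8307
Terminal payoffs V(N, i) = max(S_T - K, 0):
  V(4,0) = 0.552064; V(4,1) = 0.313098; V(4,2) = 0.110000; V(4,3) = 0.000000; V(4,4) = 0.000000
Backward induction: V(k, i) = exp(-r*dt) * [p * V(k+1, i) + (1-p) * V(k+1, i+1)].
  V(3,0) = exp(-r*dt) * [p*0.552064 + (1-p)*0.313098] = 0.425962
  V(3,1) = exp(-r*dt) * [p*0.313098 + (1-p)*0.110000] = 0.206099
  V(3,2) = exp(-r*dt) * [p*0.110000 + (1-p)*0.000000] = 0.052115
  V(3,3) = exp(-r*dt) * [p*0.000000 + (1-p)*0.000000] = 0.000000
  V(2,0) = exp(-r*dt) * [p*0.425962 + (1-p)*0.206099] = 0.310033
  V(2,1) = exp(-r*dt) * [p*0.206099 + (1-p)*0.052115] = 0.125011
  V(2,2) = exp(-r*dt) * [p*0.052115 + (1-p)*0.000000] = 0.024691
  V(1,0) = exp(-r*dt) * [p*0.310033 + (1-p)*0.125011] = 0.212530
  V(1,1) = exp(-r*dt) * [p*0.125011 + (1-p)*0.024691] = 0.072192
  V(0,0) = exp(-r*dt) * [p*0.212530 + (1-p)*0.072192] = 0.138600


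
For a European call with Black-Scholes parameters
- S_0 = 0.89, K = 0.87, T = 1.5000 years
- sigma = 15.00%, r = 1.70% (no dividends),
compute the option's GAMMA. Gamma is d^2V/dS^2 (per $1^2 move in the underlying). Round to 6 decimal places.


Answer: Gamma = 2.291464

Derivation:
d1 = 0.3543772127; d2 = 0.1706654820
phi(d1) = 0.3746623204; exp(-qT) = 1.0000000000; exp(-rT) = 0.9748223790
Gamma = exp(-qT) * phi(d1) / (S * sigma * sqrt(T)) = 1.0000000000 * 0.3746623204 / (0.8900 * 0.1500 * 1.2247448714) = 2.291464


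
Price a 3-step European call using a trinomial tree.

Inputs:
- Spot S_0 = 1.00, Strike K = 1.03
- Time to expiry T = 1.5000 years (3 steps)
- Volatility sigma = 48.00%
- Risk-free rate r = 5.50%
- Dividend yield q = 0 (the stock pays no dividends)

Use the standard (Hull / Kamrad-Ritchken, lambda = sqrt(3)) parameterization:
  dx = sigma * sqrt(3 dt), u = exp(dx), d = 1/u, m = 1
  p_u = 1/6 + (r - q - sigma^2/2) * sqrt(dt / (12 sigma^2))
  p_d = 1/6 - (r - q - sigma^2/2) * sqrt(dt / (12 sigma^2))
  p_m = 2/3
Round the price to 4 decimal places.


Answer: Price = V(0,0) = 0.2350

Derivation:
dt = T/N = 0.500000; dx = sigma*sqrt(3*dt) = 0.587878
u = exp(dx) = 1.800164; d = 1/u = 0.555505
p_u = 0.141066, p_m = 0.666667, p_d = 0.192267
Discount per step: exp(-r*dt) = 0.972875
Stock lattice S(k, j) with j the centered position index:
  k=0: S(0,+0) = 1.0000
  k=1: S(1,-1) = 0.5555; S(1,+0) = 1.0000; S(1,+1) = 1.8002
  k=2: S(2,-2) = 0.3086; S(2,-1) = 0.5555; S(2,+0) = 1.0000; S(2,+1) = 1.8002; S(2,+2) = 3.2406
  k=3: S(3,-3) = 0.1714; S(3,-2) = 0.3086; S(3,-1) = 0.5555; S(3,+0) = 1.0000; S(3,+1) = 1.8002; S(3,+2) = 3.2406; S(3,+3) = 5.8336
Terminal payoffs V(N, j) = max(S_T - K, 0):
  V(3,-3) = 0.000000; V(3,-2) = 0.000000; V(3,-1) = 0.000000; V(3,+0) = 0.000000; V(3,+1) = 0.770164; V(3,+2) = 2.210589; V(3,+3) = 4.803590
Backward induction: V(k, j) = exp(-r*dt) * [p_u * V(k+1, j+1) + p_m * V(k+1, j) + p_d * V(k+1, j-1)]
  V(2,-2) = exp(-r*dt) * [p_u*0.000000 + p_m*0.000000 + p_d*0.000000] = 0.000000
  V(2,-1) = exp(-r*dt) * [p_u*0.000000 + p_m*0.000000 + p_d*0.000000] = 0.000000
  V(2,+0) = exp(-r*dt) * [p_u*0.770164 + p_m*0.000000 + p_d*0.000000] = 0.105697
  V(2,+1) = exp(-r*dt) * [p_u*2.210589 + p_m*0.770164 + p_d*0.000000] = 0.802896
  V(2,+2) = exp(-r*dt) * [p_u*4.803590 + p_m*2.210589 + p_d*0.770164] = 2.237054
  V(1,-1) = exp(-r*dt) * [p_u*0.105697 + p_m*0.000000 + p_d*0.000000] = 0.014506
  V(1,+0) = exp(-r*dt) * [p_u*0.802896 + p_m*0.105697 + p_d*0.000000] = 0.178742
  V(1,+1) = exp(-r*dt) * [p_u*2.237054 + p_m*0.802896 + p_d*0.105697] = 0.847528
  V(0,+0) = exp(-r*dt) * [p_u*0.847528 + p_m*0.178742 + p_d*0.014506] = 0.234957


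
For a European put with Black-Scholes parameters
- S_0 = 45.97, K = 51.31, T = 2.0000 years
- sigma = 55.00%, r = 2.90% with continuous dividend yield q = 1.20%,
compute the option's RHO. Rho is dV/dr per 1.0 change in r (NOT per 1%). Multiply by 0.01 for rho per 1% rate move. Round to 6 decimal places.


d1 = 0.2913322942; d2 = -0.4864851651
phi(d1) = 0.3823664695; exp(-qT) = 0.9762857098; exp(-rT) = 0.9436499474
N(-d2) = 0.6866883896
Rho = -K*T*exp(-rT)*N(-d2) = -51.3100 * 2.0000 * 0.9436499474 * 0.6866883896 = -66.497089

Answer: Rho = -66.497089


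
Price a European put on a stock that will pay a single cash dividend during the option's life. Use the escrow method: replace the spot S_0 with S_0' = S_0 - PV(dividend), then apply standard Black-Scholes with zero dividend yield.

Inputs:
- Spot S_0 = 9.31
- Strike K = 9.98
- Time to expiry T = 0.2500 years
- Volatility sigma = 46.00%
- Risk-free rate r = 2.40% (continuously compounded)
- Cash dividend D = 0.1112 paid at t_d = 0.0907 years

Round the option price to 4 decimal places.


PV(D) = D * exp(-r * t_d) = 0.1112 * 0.99782557 = 0.11095820
S_0' = S_0 - PV(D) = 9.3100 - 0.11095820 = 9.19904180
d1 = (ln(S_0'/K) + (r + sigma^2/2)*T) / (sigma*sqrt(T)) = -0.21319028
d2 = d1 - sigma*sqrt(T) = -0.44319028
exp(-rT) = 0.99401796
N(-d1) = 0.58441072; N(-d2) = 0.67118595
P = K * exp(-rT) * N(-d2) - S_0' * N(-d1) = 9.9800 * 0.99401796 * 0.67118595 - 9.19904180 * 0.58441072 = 1.2823

Answer: Price = 1.2823


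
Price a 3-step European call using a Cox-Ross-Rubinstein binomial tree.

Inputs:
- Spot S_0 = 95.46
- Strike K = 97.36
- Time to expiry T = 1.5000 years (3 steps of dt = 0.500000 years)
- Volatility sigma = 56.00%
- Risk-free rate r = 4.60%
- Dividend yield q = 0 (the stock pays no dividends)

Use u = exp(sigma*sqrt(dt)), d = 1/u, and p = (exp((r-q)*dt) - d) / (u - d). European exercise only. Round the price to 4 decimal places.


dt = T/N = 0.500000
u = exp(sigma*sqrt(dt)) = 1.485839; d = 1/u = 0.673020
p = (exp((r-q)*dt) - d) / (u - d) = 0.430903
Discount per step: exp(-r*dt) = 0.977262
Stock lattice S(k, i) with i counting down-moves:
  k=0: S(0,0) = 95.4600
  k=1: S(1,0) = 141.8382; S(1,1) = 64.2465
  k=2: S(2,0) = 210.7488; S(2,1) = 95.4600; S(2,2) = 43.2392
  k=3: S(3,0) = 313.1389; S(3,1) = 141.8382; S(3,2) = 64.2465; S(3,3) = 29.1009
Terminal payoffs V(N, i) = max(S_T - K, 0):
  V(3,0) = 215.778850; V(3,1) = 44.478220; V(3,2) = 0.000000; V(3,3) = 0.000000
Backward induction: V(k, i) = exp(-r*dt) * [p * V(k+1, i) + (1-p) * V(k+1, i+1)].
  V(2,0) = exp(-r*dt) * [p*215.778850 + (1-p)*44.478220] = 115.602525
  V(2,1) = exp(-r*dt) * [p*44.478220 + (1-p)*0.000000] = 18.730021
  V(2,2) = exp(-r*dt) * [p*0.000000 + (1-p)*0.000000] = 0.000000
  V(1,0) = exp(-r*dt) * [p*115.602525 + (1-p)*18.730021] = 59.097687
  V(1,1) = exp(-r*dt) * [p*18.730021 + (1-p)*0.000000] = 7.887314
  V(0,0) = exp(-r*dt) * [p*59.097687 + (1-p)*7.887314] = 29.272943

Answer: Price = V(0,0) = 29.2729


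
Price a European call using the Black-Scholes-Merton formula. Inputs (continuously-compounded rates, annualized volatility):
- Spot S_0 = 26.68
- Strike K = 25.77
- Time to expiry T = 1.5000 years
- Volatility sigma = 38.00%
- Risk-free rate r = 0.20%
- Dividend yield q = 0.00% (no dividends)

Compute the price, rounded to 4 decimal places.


Answer: Price = 5.3276

Derivation:
d1 = (ln(S/K) + (r - q + 0.5*sigma^2) * T) / (sigma * sqrt(T)) = 0.31371345
d2 = d1 - sigma * sqrt(T) = -0.15168960
exp(-rT) = 0.99700450; exp(-qT) = 1.00000000
C = S_0 * exp(-qT) * N(d1) - K * exp(-rT) * N(d2)
N(d1) = 0.62313066; N(d2) = 0.43971588
C = 26.6800 * 1.00000000 * 0.62313066 - 25.7700 * 0.99700450 * 0.43971588 = 5.3276


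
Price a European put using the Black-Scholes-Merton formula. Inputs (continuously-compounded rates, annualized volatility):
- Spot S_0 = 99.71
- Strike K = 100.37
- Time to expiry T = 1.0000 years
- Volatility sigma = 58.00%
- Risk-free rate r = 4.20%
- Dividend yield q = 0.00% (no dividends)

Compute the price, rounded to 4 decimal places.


d1 = (ln(S/K) + (r - q + 0.5*sigma^2) * T) / (sigma * sqrt(T)) = 0.35103899
d2 = d1 - sigma * sqrt(T) = -0.22896101
exp(-rT) = 0.95886978; exp(-qT) = 1.00000000
P = K * exp(-rT) * N(-d2) - S_0 * exp(-qT) * N(-d1)
N(-d1) = 0.36277955; N(-d2) = 0.59055039
P = 100.3700 * 0.95886978 * 0.59055039 - 99.7100 * 1.00000000 * 0.36277955 = 20.6629

Answer: Price = 20.6629


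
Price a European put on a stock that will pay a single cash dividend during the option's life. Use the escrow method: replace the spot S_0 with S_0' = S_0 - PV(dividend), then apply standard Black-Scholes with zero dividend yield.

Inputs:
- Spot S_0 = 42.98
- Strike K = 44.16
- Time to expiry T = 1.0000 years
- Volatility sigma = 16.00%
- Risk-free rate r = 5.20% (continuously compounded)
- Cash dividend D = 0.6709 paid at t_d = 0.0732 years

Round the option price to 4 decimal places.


PV(D) = D * exp(-r * t_d) = 0.6709 * 0.99620084 = 0.66835114
S_0' = S_0 - PV(D) = 42.9800 - 0.66835114 = 42.31164886
d1 = (ln(S_0'/K) + (r + sigma^2/2)*T) / (sigma*sqrt(T)) = 0.13776896
d2 = d1 - sigma*sqrt(T) = -0.02223104
exp(-rT) = 0.94932887
N(-d1) = 0.44521151; N(-d2) = 0.50886817
P = K * exp(-rT) * N(-d2) - S_0' * N(-d1) = 44.1600 * 0.94932887 * 0.50886817 - 42.31164886 * 0.44521151 = 2.4953

Answer: Price = 2.4953


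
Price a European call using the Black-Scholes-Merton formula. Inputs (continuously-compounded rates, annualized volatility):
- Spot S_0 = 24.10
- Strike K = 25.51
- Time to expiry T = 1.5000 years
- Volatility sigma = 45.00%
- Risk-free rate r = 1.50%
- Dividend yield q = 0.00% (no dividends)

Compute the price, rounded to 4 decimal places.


Answer: Price = 4.9129

Derivation:
d1 = (ln(S/K) + (r - q + 0.5*sigma^2) * T) / (sigma * sqrt(T)) = 0.21322592
d2 = d1 - sigma * sqrt(T) = -0.33790927
exp(-rT) = 0.97775124; exp(-qT) = 1.00000000
C = S_0 * exp(-qT) * N(d1) - K * exp(-rT) * N(d2)
N(d1) = 0.58442462; N(d2) = 0.36771578
C = 24.1000 * 1.00000000 * 0.58442462 - 25.5100 * 0.97775124 * 0.36771578 = 4.9129


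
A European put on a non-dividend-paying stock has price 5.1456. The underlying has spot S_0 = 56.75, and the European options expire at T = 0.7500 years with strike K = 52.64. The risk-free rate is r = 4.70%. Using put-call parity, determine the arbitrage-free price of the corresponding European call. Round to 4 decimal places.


Put-call parity: C - P = S_0 * exp(-qT) - K * exp(-rT).
S_0 * exp(-qT) = 56.7500 * 1.00000000 = 56.75000000
K * exp(-rT) = 52.6400 * 0.96536405 = 50.81676333
C = P + S*exp(-qT) - K*exp(-rT)
C = 5.1456 + 56.75000000 - 50.81676333 = 11.0788

Answer: Call price = 11.0788


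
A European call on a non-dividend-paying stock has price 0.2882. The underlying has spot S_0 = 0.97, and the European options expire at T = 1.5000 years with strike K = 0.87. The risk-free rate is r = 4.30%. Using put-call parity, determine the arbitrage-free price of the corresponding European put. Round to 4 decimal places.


Put-call parity: C - P = S_0 * exp(-qT) - K * exp(-rT).
S_0 * exp(-qT) = 0.9700 * 1.00000000 = 0.97000000
K * exp(-rT) = 0.8700 * 0.93753611 = 0.81565642
P = C - S*exp(-qT) + K*exp(-rT)
P = 0.2882 - 0.97000000 + 0.81565642 = 0.1339

Answer: Put price = 0.1339


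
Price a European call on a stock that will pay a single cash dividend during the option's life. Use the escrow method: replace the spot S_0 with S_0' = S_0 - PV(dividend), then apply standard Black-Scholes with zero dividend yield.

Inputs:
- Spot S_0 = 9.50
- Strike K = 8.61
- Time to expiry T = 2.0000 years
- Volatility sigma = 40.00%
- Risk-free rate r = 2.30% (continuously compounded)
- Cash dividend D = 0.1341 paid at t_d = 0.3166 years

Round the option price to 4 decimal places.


Answer: Price = 2.5809

Derivation:
PV(D) = D * exp(-r * t_d) = 0.1341 * 0.99274465 = 0.13312706
S_0' = S_0 - PV(D) = 9.5000 - 0.13312706 = 9.36687294
d1 = (ln(S_0'/K) + (r + sigma^2/2)*T) / (sigma*sqrt(T)) = 0.51310318
d2 = d1 - sigma*sqrt(T) = -0.05258224
exp(-rT) = 0.95504196
N(d1) = 0.69606043; N(d2) = 0.47903238
C = S_0' * N(d1) - K * exp(-rT) * N(d2) = 9.36687294 * 0.69606043 - 8.6100 * 0.95504196 * 0.47903238 = 2.5809


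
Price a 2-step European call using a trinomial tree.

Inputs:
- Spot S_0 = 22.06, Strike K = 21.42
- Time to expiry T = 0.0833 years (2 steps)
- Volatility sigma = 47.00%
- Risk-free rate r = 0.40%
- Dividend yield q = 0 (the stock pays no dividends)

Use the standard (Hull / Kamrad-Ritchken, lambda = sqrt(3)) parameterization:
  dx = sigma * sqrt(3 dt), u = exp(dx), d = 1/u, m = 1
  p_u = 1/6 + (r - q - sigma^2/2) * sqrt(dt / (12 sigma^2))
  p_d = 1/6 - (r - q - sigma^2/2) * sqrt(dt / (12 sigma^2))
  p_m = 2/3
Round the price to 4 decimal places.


dt = T/N = 0.041650; dx = sigma*sqrt(3*dt) = 0.166137
u = exp(dx) = 1.180735; d = 1/u = 0.846930
p_u = 0.153323, p_m = 0.666667, p_d = 0.180010
Discount per step: exp(-r*dt) = 0.999833
Stock lattice S(k, j) with j the centered position index:
  k=0: S(0,+0) = 22.0600
  k=1: S(1,-1) = 18.6833; S(1,+0) = 22.0600; S(1,+1) = 26.0470
  k=2: S(2,-2) = 15.8234; S(2,-1) = 18.6833; S(2,+0) = 22.0600; S(2,+1) = 26.0470; S(2,+2) = 30.7546
Terminal payoffs V(N, j) = max(S_T - K, 0):
  V(2,-2) = 0.000000; V(2,-1) = 0.000000; V(2,+0) = 0.640000; V(2,+1) = 4.627007; V(2,+2) = 9.334605
Backward induction: V(k, j) = exp(-r*dt) * [p_u * V(k+1, j+1) + p_m * V(k+1, j) + p_d * V(k+1, j-1)]
  V(1,-1) = exp(-r*dt) * [p_u*0.640000 + p_m*0.000000 + p_d*0.000000] = 0.098111
  V(1,+0) = exp(-r*dt) * [p_u*4.627007 + p_m*0.640000 + p_d*0.000000] = 1.135906
  V(1,+1) = exp(-r*dt) * [p_u*9.334605 + p_m*4.627007 + p_d*0.640000] = 4.630319
  V(0,+0) = exp(-r*dt) * [p_u*4.630319 + p_m*1.135906 + p_d*0.098111] = 1.484620

Answer: Price = V(0,0) = 1.4846


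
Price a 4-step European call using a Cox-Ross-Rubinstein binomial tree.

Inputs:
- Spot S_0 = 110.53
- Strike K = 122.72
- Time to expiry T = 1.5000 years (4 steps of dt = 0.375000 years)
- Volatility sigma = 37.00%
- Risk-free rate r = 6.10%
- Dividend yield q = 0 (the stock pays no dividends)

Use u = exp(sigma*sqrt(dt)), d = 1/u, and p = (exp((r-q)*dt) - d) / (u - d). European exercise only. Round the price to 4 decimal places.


Answer: Price = V(0,0) = 19.6186

Derivation:
dt = T/N = 0.375000
u = exp(sigma*sqrt(dt)) = 1.254300; d = 1/u = 0.797257
p = (exp((r-q)*dt) - d) / (u - d) = 0.494223
Discount per step: exp(-r*dt) = 0.977385
Stock lattice S(k, i) with i counting down-moves:
  k=0: S(0,0) = 110.5300
  k=1: S(1,0) = 138.6378; S(1,1) = 88.1209
  k=2: S(2,0) = 173.8934; S(2,1) = 110.5300; S(2,2) = 70.2550
  k=3: S(3,0) = 218.1145; S(3,1) = 138.6378; S(3,2) = 88.1209; S(3,3) = 56.0113
  k=4: S(4,0) = 273.5811; S(4,1) = 173.8934; S(4,2) = 110.5300; S(4,3) = 70.2550; S(4,4) = 44.6554
Terminal payoffs V(N, i) = max(S_T - K, 0):
  V(4,0) = 150.861121; V(4,1) = 51.173419; V(4,2) = 0.000000; V(4,3) = 0.000000; V(4,4) = 0.000000
Backward induction: V(k, i) = exp(-r*dt) * [p * V(k+1, i) + (1-p) * V(k+1, i+1)].
  V(3,0) = exp(-r*dt) * [p*150.861121 + (1-p)*51.173419] = 98.169905
  V(3,1) = exp(-r*dt) * [p*51.173419 + (1-p)*0.000000] = 24.719139
  V(3,2) = exp(-r*dt) * [p*0.000000 + (1-p)*0.000000] = 0.000000
  V(3,3) = exp(-r*dt) * [p*0.000000 + (1-p)*0.000000] = 0.000000
  V(2,0) = exp(-r*dt) * [p*98.169905 + (1-p)*24.719139] = 59.640239
  V(2,1) = exp(-r*dt) * [p*24.719139 + (1-p)*0.000000] = 11.940492
  V(2,2) = exp(-r*dt) * [p*0.000000 + (1-p)*0.000000] = 0.000000
  V(1,0) = exp(-r*dt) * [p*59.640239 + (1-p)*11.940492] = 34.711647
  V(1,1) = exp(-r*dt) * [p*11.940492 + (1-p)*0.000000] = 5.767812
  V(0,0) = exp(-r*dt) * [p*34.711647 + (1-p)*5.767812] = 19.618588


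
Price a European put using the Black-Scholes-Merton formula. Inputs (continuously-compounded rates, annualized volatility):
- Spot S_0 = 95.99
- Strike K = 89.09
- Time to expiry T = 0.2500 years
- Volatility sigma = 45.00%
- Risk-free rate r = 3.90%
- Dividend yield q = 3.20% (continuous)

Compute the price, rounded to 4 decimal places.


d1 = (ln(S/K) + (r - q + 0.5*sigma^2) * T) / (sigma * sqrt(T)) = 0.45181967
d2 = d1 - sigma * sqrt(T) = 0.22681967
exp(-rT) = 0.99029738; exp(-qT) = 0.99203191
P = K * exp(-rT) * N(-d2) - S_0 * exp(-qT) * N(-d1)
N(-d1) = 0.32569945; N(-d2) = 0.41028199
P = 89.0900 * 0.99029738 * 0.41028199 - 95.9900 * 0.99203191 * 0.32569945 = 5.1826

Answer: Price = 5.1826


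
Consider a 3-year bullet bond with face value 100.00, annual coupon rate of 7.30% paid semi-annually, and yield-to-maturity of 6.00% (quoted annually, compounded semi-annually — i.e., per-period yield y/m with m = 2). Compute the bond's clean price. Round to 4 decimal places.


Answer: Price = 103.5212

Derivation:
Coupon per period c = face * coupon_rate / m = 3.650000
Periods per year m = 2; per-period yield y/m = 0.030000
Number of cashflows N = 6
Cashflows (t years, CF_t, discount factor 1/(1+y/m)^(m*t), PV):
  t = 0.5000: CF_t = 3.650000, DF = 0.970874, PV = 3.543689
  t = 1.0000: CF_t = 3.650000, DF = 0.942596, PV = 3.440475
  t = 1.5000: CF_t = 3.650000, DF = 0.915142, PV = 3.340267
  t = 2.0000: CF_t = 3.650000, DF = 0.888487, PV = 3.242978
  t = 2.5000: CF_t = 3.650000, DF = 0.862609, PV = 3.148522
  t = 3.0000: CF_t = 103.650000, DF = 0.837484, PV = 86.805243
Price P = sum_t PV_t = 103.521174


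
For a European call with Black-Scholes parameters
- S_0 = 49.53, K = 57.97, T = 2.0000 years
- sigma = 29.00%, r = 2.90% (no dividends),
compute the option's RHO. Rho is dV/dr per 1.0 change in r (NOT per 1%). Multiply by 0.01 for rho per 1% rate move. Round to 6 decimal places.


Answer: Rho = 35.812079

Derivation:
d1 = -0.0371769650; d2 = -0.4472988981
phi(d1) = 0.3986666812; exp(-qT) = 1.0000000000; exp(-rT) = 0.9436499474
N(d2) = 0.3273296312
Rho = K*T*exp(-rT)*N(d2) = 57.9700 * 2.0000 * 0.9436499474 * 0.3273296312 = 35.812079


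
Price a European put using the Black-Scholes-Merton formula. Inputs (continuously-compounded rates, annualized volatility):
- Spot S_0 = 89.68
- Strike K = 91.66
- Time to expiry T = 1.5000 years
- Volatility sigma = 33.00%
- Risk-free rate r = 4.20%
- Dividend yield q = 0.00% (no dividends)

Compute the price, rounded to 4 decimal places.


Answer: Price = 12.3362

Derivation:
d1 = (ln(S/K) + (r - q + 0.5*sigma^2) * T) / (sigma * sqrt(T)) = 0.30392650
d2 = d1 - sigma * sqrt(T) = -0.10023931
exp(-rT) = 0.93894347; exp(-qT) = 1.00000000
P = K * exp(-rT) * N(-d2) - S_0 * exp(-qT) * N(-d1)
N(-d1) = 0.38059194; N(-d2) = 0.53992283
P = 91.6600 * 0.93894347 * 0.53992283 - 89.6800 * 1.00000000 * 0.38059194 = 12.3362


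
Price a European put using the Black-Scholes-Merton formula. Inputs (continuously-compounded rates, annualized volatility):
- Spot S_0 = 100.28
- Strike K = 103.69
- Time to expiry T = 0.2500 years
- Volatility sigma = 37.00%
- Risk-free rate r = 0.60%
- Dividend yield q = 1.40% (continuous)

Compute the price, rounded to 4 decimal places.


Answer: Price = 9.4368

Derivation:
d1 = (ln(S/K) + (r - q + 0.5*sigma^2) * T) / (sigma * sqrt(T)) = -0.09906435
d2 = d1 - sigma * sqrt(T) = -0.28406435
exp(-rT) = 0.99850112; exp(-qT) = 0.99650612
P = K * exp(-rT) * N(-d2) - S_0 * exp(-qT) * N(-d1)
N(-d1) = 0.53945641; N(-d2) = 0.61181947
P = 103.6900 * 0.99850112 * 0.61181947 - 100.2800 * 0.99650612 * 0.53945641 = 9.4368


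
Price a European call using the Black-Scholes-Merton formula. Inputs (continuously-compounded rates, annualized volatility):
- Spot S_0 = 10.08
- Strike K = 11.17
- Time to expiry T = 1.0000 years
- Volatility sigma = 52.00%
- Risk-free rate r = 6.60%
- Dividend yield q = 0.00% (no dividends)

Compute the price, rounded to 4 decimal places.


d1 = (ln(S/K) + (r - q + 0.5*sigma^2) * T) / (sigma * sqrt(T)) = 0.18946471
d2 = d1 - sigma * sqrt(T) = -0.33053529
exp(-rT) = 0.93613086; exp(-qT) = 1.00000000
C = S_0 * exp(-qT) * N(d1) - K * exp(-rT) * N(d2)
N(d1) = 0.57513569; N(d2) = 0.37049777
C = 10.0800 * 1.00000000 * 0.57513569 - 11.1700 * 0.93613086 * 0.37049777 = 1.9232

Answer: Price = 1.9232


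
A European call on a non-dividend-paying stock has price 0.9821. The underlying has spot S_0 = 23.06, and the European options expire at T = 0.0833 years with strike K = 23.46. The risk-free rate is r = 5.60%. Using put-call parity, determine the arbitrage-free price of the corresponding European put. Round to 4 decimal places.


Put-call parity: C - P = S_0 * exp(-qT) - K * exp(-rT).
S_0 * exp(-qT) = 23.0600 * 1.00000000 = 23.06000000
K * exp(-rT) = 23.4600 * 0.99534606 = 23.35081864
P = C - S*exp(-qT) + K*exp(-rT)
P = 0.9821 - 23.06000000 + 23.35081864 = 1.2729

Answer: Put price = 1.2729


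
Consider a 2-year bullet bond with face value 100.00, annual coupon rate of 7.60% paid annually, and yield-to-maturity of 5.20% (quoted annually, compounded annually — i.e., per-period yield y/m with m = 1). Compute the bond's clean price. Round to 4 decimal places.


Coupon per period c = face * coupon_rate / m = 7.600000
Periods per year m = 1; per-period yield y/m = 0.052000
Number of cashflows N = 2
Cashflows (t years, CF_t, discount factor 1/(1+y/m)^(m*t), PV):
  t = 1.0000: CF_t = 7.600000, DF = 0.950570, PV = 7.224335
  t = 2.0000: CF_t = 107.600000, DF = 0.903584, PV = 97.225636
Price P = sum_t PV_t = 104.449970

Answer: Price = 104.4500


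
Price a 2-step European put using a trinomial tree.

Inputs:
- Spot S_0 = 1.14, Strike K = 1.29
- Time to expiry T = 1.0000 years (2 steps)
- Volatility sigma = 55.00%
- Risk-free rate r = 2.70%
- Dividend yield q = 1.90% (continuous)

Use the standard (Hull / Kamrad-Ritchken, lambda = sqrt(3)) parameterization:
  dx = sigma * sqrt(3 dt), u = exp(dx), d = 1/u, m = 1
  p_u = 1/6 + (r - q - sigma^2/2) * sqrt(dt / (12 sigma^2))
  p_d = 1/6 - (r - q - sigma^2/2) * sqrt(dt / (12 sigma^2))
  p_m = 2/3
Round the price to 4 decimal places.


dt = T/N = 0.500000; dx = sigma*sqrt(3*dt) = 0.673610
u = exp(dx) = 1.961304; d = 1/u = 0.509865
p_u = 0.113502, p_m = 0.666667, p_d = 0.219832
Discount per step: exp(-r*dt) = 0.986591
Stock lattice S(k, j) with j the centered position index:
  k=0: S(0,+0) = 1.1400
  k=1: S(1,-1) = 0.5812; S(1,+0) = 1.1400; S(1,+1) = 2.2359
  k=2: S(2,-2) = 0.2964; S(2,-1) = 0.5812; S(2,+0) = 1.1400; S(2,+1) = 2.2359; S(2,+2) = 4.3853
Terminal payoffs V(N, j) = max(K - S_T, 0):
  V(2,-2) = 0.993643; V(2,-1) = 0.708754; V(2,+0) = 0.150000; V(2,+1) = 0.000000; V(2,+2) = 0.000000
Backward induction: V(k, j) = exp(-r*dt) * [p_u * V(k+1, j+1) + p_m * V(k+1, j) + p_d * V(k+1, j-1)]
  V(1,-1) = exp(-r*dt) * [p_u*0.150000 + p_m*0.708754 + p_d*0.993643] = 0.698469
  V(1,+0) = exp(-r*dt) * [p_u*0.000000 + p_m*0.150000 + p_d*0.708754] = 0.252376
  V(1,+1) = exp(-r*dt) * [p_u*0.000000 + p_m*0.000000 + p_d*0.150000] = 0.032533
  V(0,+0) = exp(-r*dt) * [p_u*0.032533 + p_m*0.252376 + p_d*0.698469] = 0.321125

Answer: Price = V(0,0) = 0.3211


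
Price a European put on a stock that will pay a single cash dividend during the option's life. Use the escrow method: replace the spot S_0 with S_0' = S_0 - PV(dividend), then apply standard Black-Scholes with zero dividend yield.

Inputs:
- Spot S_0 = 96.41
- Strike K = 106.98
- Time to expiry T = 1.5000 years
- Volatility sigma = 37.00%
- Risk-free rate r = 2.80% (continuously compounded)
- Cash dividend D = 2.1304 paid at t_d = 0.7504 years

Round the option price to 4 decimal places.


PV(D) = D * exp(-r * t_d) = 2.1304 * 0.97920800 = 2.08610472
S_0' = S_0 - PV(D) = 96.4100 - 2.08610472 = 94.32389528
d1 = (ln(S_0'/K) + (r + sigma^2/2)*T) / (sigma*sqrt(T)) = 0.04141547
d2 = d1 - sigma*sqrt(T) = -0.41174013
exp(-rT) = 0.95886978
N(-d1) = 0.48348234; N(-d2) = 0.65973505
P = K * exp(-rT) * N(-d2) - S_0' * N(-d1) = 106.9800 * 0.95886978 * 0.65973505 - 94.32389528 * 0.48348234 = 22.0716

Answer: Price = 22.0716


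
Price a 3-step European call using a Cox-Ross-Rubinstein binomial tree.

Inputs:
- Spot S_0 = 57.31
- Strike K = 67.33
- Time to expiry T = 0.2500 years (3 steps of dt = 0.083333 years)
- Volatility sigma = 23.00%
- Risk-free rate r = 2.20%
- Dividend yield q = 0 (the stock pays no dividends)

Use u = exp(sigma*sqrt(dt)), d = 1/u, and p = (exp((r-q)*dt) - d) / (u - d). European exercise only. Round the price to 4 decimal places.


Answer: Price = V(0,0) = 0.3193

Derivation:
dt = T/N = 0.083333
u = exp(sigma*sqrt(dt)) = 1.068649; d = 1/u = 0.935761
p = (exp((r-q)*dt) - d) / (u - d) = 0.497216
Discount per step: exp(-r*dt) = 0.998168
Stock lattice S(k, i) with i counting down-moves:
  k=0: S(0,0) = 57.3100
  k=1: S(1,0) = 61.2443; S(1,1) = 53.6285
  k=2: S(2,0) = 65.4486; S(2,1) = 57.3100; S(2,2) = 50.1834
  k=3: S(3,0) = 69.9416; S(3,1) = 61.2443; S(3,2) = 53.6285; S(3,3) = 46.9597
Terminal payoffs V(N, i) = max(S_T - K, 0):
  V(3,0) = 2.611625; V(3,1) = 0.000000; V(3,2) = 0.000000; V(3,3) = 0.000000
Backward induction: V(k, i) = exp(-r*dt) * [p * V(k+1, i) + (1-p) * V(k+1, i+1)].
  V(2,0) = exp(-r*dt) * [p*2.611625 + (1-p)*0.000000] = 1.296163
  V(2,1) = exp(-r*dt) * [p*0.000000 + (1-p)*0.000000] = 0.000000
  V(2,2) = exp(-r*dt) * [p*0.000000 + (1-p)*0.000000] = 0.000000
  V(1,0) = exp(-r*dt) * [p*1.296163 + (1-p)*0.000000] = 0.643293
  V(1,1) = exp(-r*dt) * [p*0.000000 + (1-p)*0.000000] = 0.000000
  V(0,0) = exp(-r*dt) * [p*0.643293 + (1-p)*0.000000] = 0.319270


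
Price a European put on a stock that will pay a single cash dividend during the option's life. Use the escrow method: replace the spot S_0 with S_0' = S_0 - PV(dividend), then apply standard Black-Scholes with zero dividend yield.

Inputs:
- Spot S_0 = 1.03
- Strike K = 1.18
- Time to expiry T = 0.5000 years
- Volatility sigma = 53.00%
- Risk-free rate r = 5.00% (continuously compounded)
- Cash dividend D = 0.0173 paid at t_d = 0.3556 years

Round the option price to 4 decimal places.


Answer: Price = 0.2389

Derivation:
PV(D) = D * exp(-r * t_d) = 0.0173 * 0.98237713 = 0.01699512
S_0' = S_0 - PV(D) = 1.0300 - 0.01699512 = 1.01300488
d1 = (ln(S_0'/K) + (r + sigma^2/2)*T) / (sigma*sqrt(T)) = -0.15307768
d2 = d1 - sigma*sqrt(T) = -0.52784427
exp(-rT) = 0.97530991
N(-d1) = 0.56083149; N(-d2) = 0.70119629
P = K * exp(-rT) * N(-d2) - S_0' * N(-d1) = 1.1800 * 0.97530991 * 0.70119629 - 1.01300488 * 0.56083149 = 0.2389


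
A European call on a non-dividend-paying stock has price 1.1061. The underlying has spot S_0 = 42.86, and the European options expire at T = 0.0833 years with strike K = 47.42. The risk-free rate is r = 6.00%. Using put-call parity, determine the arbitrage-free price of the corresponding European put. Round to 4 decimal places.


Answer: Put price = 5.4297

Derivation:
Put-call parity: C - P = S_0 * exp(-qT) - K * exp(-rT).
S_0 * exp(-qT) = 42.8600 * 1.00000000 = 42.86000000
K * exp(-rT) = 47.4200 * 0.99501447 = 47.18358613
P = C - S*exp(-qT) + K*exp(-rT)
P = 1.1061 - 42.86000000 + 47.18358613 = 5.4297


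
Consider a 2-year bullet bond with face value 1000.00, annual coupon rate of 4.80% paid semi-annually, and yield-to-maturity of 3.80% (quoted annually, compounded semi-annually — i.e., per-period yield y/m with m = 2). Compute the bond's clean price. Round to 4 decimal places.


Coupon per period c = face * coupon_rate / m = 24.000000
Periods per year m = 2; per-period yield y/m = 0.019000
Number of cashflows N = 4
Cashflows (t years, CF_t, discount factor 1/(1+y/m)^(m*t), PV):
  t = 0.5000: CF_t = 24.000000, DF = 0.981354, PV = 23.552502
  t = 1.0000: CF_t = 24.000000, DF = 0.963056, PV = 23.113349
  t = 1.5000: CF_t = 24.000000, DF = 0.945099, PV = 22.682384
  t = 2.0000: CF_t = 1024.000000, DF = 0.927477, PV = 949.736700
Price P = sum_t PV_t = 1019.084935

Answer: Price = 1019.0849


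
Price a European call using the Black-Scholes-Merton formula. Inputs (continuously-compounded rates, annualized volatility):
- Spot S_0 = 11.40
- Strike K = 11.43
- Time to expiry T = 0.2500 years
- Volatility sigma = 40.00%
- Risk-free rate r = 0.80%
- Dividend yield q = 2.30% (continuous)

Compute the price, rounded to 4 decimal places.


Answer: Price = 0.8700

Derivation:
d1 = (ln(S/K) + (r - q + 0.5*sigma^2) * T) / (sigma * sqrt(T)) = 0.06810939
d2 = d1 - sigma * sqrt(T) = -0.13189061
exp(-rT) = 0.99800200; exp(-qT) = 0.99426650
C = S_0 * exp(-qT) * N(d1) - K * exp(-rT) * N(d2)
N(d1) = 0.52715072; N(d2) = 0.44753541
C = 11.4000 * 0.99426650 * 0.52715072 - 11.4300 * 0.99800200 * 0.44753541 = 0.8700


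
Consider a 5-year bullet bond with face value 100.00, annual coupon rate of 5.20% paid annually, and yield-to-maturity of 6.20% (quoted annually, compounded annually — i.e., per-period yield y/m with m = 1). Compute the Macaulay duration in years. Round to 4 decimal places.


Answer: Macaulay duration = 4.5179 years

Derivation:
Coupon per period c = face * coupon_rate / m = 5.200000
Periods per year m = 1; per-period yield y/m = 0.062000
Number of cashflows N = 5
Cashflows (t years, CF_t, discount factor 1/(1+y/m)^(m*t), PV):
  t = 1.0000: CF_t = 5.200000, DF = 0.941620, PV = 4.896422
  t = 2.0000: CF_t = 5.200000, DF = 0.886647, PV = 4.610567
  t = 3.0000: CF_t = 5.200000, DF = 0.834885, PV = 4.341400
  t = 4.0000: CF_t = 5.200000, DF = 0.786144, PV = 4.087947
  t = 5.0000: CF_t = 105.200000, DF = 0.740248, PV = 77.874121
Price P = sum_t PV_t = 95.810456
Macaulay numerator sum_t t * PV_t:
  t * PV_t at t = 1.0000: 4.896422
  t * PV_t at t = 2.0000: 9.221133
  t * PV_t at t = 3.0000: 13.024200
  t * PV_t at t = 4.0000: 16.351789
  t * PV_t at t = 5.0000: 389.370604
Macaulay duration D = (sum_t t * PV_t) / P = 432.864147 / 95.810456 = 4.517922


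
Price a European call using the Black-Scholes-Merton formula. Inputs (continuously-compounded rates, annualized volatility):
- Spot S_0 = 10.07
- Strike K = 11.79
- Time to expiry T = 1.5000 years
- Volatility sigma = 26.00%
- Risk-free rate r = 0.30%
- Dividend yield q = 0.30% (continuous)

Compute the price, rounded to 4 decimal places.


Answer: Price = 0.6839

Derivation:
d1 = (ln(S/K) + (r - q + 0.5*sigma^2) * T) / (sigma * sqrt(T)) = -0.33599151
d2 = d1 - sigma * sqrt(T) = -0.65442517
exp(-rT) = 0.99551011; exp(-qT) = 0.99551011
C = S_0 * exp(-qT) * N(d1) - K * exp(-rT) * N(d2)
N(d1) = 0.36843864; N(d2) = 0.25641896
C = 10.0700 * 0.99551011 * 0.36843864 - 11.7900 * 0.99551011 * 0.25641896 = 0.6839


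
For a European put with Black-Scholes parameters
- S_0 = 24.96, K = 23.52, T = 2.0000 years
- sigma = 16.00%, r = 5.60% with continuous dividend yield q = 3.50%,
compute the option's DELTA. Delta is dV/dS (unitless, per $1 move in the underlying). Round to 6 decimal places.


d1 = 0.5613695124; d2 = 0.3350953424
phi(d1) = 0.3407840121; exp(-qT) = 0.9323938199; exp(-rT) = 0.8940442575
N(-d1) = 0.2872728316
Delta = -exp(-qT) * N(-d1) = -0.9323938199 * 0.2872728316 = -0.267851

Answer: Delta = -0.267851


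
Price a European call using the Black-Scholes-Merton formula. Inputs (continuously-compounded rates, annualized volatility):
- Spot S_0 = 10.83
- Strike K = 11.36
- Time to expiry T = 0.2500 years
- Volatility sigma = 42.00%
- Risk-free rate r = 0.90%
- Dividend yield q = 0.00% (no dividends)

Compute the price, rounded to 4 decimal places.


d1 = (ln(S/K) + (r - q + 0.5*sigma^2) * T) / (sigma * sqrt(T)) = -0.11180168
d2 = d1 - sigma * sqrt(T) = -0.32180168
exp(-rT) = 0.99775253; exp(-qT) = 1.00000000
C = S_0 * exp(-qT) * N(d1) - K * exp(-rT) * N(d2)
N(d1) = 0.45549033; N(d2) = 0.37380147
C = 10.8300 * 1.00000000 * 0.45549033 - 11.3600 * 0.99775253 * 0.37380147 = 0.6961

Answer: Price = 0.6961


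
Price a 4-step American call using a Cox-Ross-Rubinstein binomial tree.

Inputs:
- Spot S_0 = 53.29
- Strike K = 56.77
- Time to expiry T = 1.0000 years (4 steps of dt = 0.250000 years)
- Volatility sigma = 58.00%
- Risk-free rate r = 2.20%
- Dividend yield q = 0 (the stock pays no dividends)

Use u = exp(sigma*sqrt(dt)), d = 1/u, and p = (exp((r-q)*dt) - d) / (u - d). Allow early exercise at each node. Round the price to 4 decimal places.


dt = T/N = 0.250000
u = exp(sigma*sqrt(dt)) = 1.336427; d = 1/u = 0.748264
p = (exp((r-q)*dt) - d) / (u - d) = 0.437381
Discount per step: exp(-r*dt) = 0.994515
Stock lattice S(k, i) with i counting down-moves:
  k=0: S(0,0) = 53.2900
  k=1: S(1,0) = 71.2182; S(1,1) = 39.8750
  k=2: S(2,0) = 95.1780; S(2,1) = 53.2900; S(2,2) = 29.8370
  k=3: S(3,0) = 127.1985; S(3,1) = 71.2182; S(3,2) = 39.8750; S(3,3) = 22.3259
  k=4: S(4,0) = 169.9915; S(4,1) = 95.1780; S(4,2) = 53.2900; S(4,3) = 29.8370; S(4,4) = 16.7057
Terminal payoffs V(N, i) = max(S_T - K, 0):
  V(4,0) = 113.221544; V(4,1) = 38.407988; V(4,2) = 0.000000; V(4,3) = 0.000000; V(4,4) = 0.000000
Backward induction: V(k, i) = exp(-r*dt) * [p * V(k+1, i) + (1-p) * V(k+1, i+1)]; then take max(V_cont, immediate exercise) for American.
  V(3,0) = exp(-r*dt) * [p*113.221544 + (1-p)*38.407988] = 70.739857; exercise = 70.428479; V(3,0) = max -> 70.739857
  V(3,1) = exp(-r*dt) * [p*38.407988 + (1-p)*0.000000] = 16.706775; exercise = 14.448221; V(3,1) = max -> 16.706775
  V(3,2) = exp(-r*dt) * [p*0.000000 + (1-p)*0.000000] = 0.000000; exercise = 0.000000; V(3,2) = max -> 0.000000
  V(3,3) = exp(-r*dt) * [p*0.000000 + (1-p)*0.000000] = 0.000000; exercise = 0.000000; V(3,3) = max -> 0.000000
  V(2,0) = exp(-r*dt) * [p*70.739857 + (1-p)*16.706775] = 40.118546; exercise = 38.407988; V(2,0) = max -> 40.118546
  V(2,1) = exp(-r*dt) * [p*16.706775 + (1-p)*0.000000] = 7.267143; exercise = 0.000000; V(2,1) = max -> 7.267143
  V(2,2) = exp(-r*dt) * [p*0.000000 + (1-p)*0.000000] = 0.000000; exercise = 0.000000; V(2,2) = max -> 0.000000
  V(1,0) = exp(-r*dt) * [p*40.118546 + (1-p)*7.267143] = 21.517045; exercise = 14.448221; V(1,0) = max -> 21.517045
  V(1,1) = exp(-r*dt) * [p*7.267143 + (1-p)*0.000000] = 3.161075; exercise = 0.000000; V(1,1) = max -> 3.161075
  V(0,0) = exp(-r*dt) * [p*21.517045 + (1-p)*3.161075] = 11.128249; exercise = 0.000000; V(0,0) = max -> 11.128249

Answer: Price = V(0,0) = 11.1282


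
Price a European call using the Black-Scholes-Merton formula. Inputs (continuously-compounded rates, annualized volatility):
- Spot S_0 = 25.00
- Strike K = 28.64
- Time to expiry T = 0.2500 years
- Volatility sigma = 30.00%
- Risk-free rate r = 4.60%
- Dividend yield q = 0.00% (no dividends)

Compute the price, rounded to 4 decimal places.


d1 = (ln(S/K) + (r - q + 0.5*sigma^2) * T) / (sigma * sqrt(T)) = -0.75452345
d2 = d1 - sigma * sqrt(T) = -0.90452345
exp(-rT) = 0.98856587; exp(-qT) = 1.00000000
C = S_0 * exp(-qT) * N(d1) - K * exp(-rT) * N(d2)
N(d1) = 0.22526749; N(d2) = 0.18285895
C = 25.0000 * 1.00000000 * 0.22526749 - 28.6400 * 0.98856587 * 0.18285895 = 0.4545

Answer: Price = 0.4545


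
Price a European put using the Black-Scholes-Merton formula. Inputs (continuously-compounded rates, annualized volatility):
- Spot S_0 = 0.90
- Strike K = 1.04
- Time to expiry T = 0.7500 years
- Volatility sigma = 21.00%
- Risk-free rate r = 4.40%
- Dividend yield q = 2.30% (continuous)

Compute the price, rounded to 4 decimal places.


Answer: Price = 0.1457

Derivation:
d1 = (ln(S/K) + (r - q + 0.5*sigma^2) * T) / (sigma * sqrt(T)) = -0.61745538
d2 = d1 - sigma * sqrt(T) = -0.79932071
exp(-rT) = 0.96753856; exp(-qT) = 0.98289793
P = K * exp(-rT) * N(-d2) - S_0 * exp(-qT) * N(-d1)
N(-d1) = 0.73153280; N(-d2) = 0.78794776
P = 1.0400 * 0.96753856 * 0.78794776 - 0.9000 * 0.98289793 * 0.73153280 = 0.1457
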